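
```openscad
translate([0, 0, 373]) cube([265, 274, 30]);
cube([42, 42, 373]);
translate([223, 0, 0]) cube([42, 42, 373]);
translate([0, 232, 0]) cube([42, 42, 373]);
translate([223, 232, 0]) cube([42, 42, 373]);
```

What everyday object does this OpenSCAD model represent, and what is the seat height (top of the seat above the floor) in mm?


A stool. The seat height is 403 mm.

A 265×274×30 slab at z = 373 on four corner posts — a stool. The seat top is 373 + 30 = 403 mm.


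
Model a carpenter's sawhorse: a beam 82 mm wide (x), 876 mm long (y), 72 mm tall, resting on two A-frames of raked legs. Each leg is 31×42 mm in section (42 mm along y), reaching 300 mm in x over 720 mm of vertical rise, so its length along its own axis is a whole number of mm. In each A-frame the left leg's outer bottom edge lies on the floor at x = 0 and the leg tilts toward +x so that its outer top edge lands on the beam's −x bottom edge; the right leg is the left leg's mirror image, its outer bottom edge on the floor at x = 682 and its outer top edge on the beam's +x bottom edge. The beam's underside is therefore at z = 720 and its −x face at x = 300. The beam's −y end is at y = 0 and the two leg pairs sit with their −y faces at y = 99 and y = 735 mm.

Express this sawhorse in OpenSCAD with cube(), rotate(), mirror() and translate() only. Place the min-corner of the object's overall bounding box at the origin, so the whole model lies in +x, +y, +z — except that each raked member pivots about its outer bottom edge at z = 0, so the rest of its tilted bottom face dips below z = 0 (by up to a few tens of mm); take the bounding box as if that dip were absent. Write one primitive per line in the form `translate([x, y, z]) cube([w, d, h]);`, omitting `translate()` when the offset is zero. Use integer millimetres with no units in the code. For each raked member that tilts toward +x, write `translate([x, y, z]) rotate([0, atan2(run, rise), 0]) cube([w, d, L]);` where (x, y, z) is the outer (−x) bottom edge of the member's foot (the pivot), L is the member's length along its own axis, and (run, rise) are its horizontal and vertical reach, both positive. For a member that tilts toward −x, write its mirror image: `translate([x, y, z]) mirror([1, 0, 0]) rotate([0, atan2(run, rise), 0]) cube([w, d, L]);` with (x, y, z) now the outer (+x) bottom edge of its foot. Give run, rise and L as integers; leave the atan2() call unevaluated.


// leg length = √(300² + 720²) = 780
// right-leg outer foot x = 2·300 + 82 = 682
// beam min-corner = (300, 0, 720)
translate([300, 0, 720]) cube([82, 876, 72]);
translate([0, 99, 0]) rotate([0, atan2(300, 720), 0]) cube([31, 42, 780]);
translate([682, 99, 0]) mirror([1, 0, 0]) rotate([0, atan2(300, 720), 0]) cube([31, 42, 780]);
translate([0, 735, 0]) rotate([0, atan2(300, 720), 0]) cube([31, 42, 780]);
translate([682, 735, 0]) mirror([1, 0, 0]) rotate([0, atan2(300, 720), 0]) cube([31, 42, 780]);


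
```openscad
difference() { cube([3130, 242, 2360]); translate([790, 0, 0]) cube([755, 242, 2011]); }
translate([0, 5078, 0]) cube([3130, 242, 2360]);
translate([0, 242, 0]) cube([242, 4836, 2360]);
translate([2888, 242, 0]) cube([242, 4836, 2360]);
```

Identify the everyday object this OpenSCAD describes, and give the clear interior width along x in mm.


A single room. The interior width is 2646 mm.

Four walls enclosing a rectangle with a door in the front wall — a room. Outside width 3130 minus two 242 mm walls gives 2646 mm.


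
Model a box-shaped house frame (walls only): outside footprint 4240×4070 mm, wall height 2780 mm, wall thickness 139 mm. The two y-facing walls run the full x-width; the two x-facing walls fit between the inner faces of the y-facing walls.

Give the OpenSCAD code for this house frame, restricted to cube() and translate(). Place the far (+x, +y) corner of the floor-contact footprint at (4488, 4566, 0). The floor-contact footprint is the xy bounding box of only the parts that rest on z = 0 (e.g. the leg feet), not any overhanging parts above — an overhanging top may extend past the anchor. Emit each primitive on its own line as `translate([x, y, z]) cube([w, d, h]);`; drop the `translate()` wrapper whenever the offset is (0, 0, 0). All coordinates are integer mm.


translate([248, 496, 0]) cube([4240, 139, 2780]);
translate([248, 4427, 0]) cube([4240, 139, 2780]);
translate([248, 635, 0]) cube([139, 3792, 2780]);
translate([4349, 635, 0]) cube([139, 3792, 2780]);


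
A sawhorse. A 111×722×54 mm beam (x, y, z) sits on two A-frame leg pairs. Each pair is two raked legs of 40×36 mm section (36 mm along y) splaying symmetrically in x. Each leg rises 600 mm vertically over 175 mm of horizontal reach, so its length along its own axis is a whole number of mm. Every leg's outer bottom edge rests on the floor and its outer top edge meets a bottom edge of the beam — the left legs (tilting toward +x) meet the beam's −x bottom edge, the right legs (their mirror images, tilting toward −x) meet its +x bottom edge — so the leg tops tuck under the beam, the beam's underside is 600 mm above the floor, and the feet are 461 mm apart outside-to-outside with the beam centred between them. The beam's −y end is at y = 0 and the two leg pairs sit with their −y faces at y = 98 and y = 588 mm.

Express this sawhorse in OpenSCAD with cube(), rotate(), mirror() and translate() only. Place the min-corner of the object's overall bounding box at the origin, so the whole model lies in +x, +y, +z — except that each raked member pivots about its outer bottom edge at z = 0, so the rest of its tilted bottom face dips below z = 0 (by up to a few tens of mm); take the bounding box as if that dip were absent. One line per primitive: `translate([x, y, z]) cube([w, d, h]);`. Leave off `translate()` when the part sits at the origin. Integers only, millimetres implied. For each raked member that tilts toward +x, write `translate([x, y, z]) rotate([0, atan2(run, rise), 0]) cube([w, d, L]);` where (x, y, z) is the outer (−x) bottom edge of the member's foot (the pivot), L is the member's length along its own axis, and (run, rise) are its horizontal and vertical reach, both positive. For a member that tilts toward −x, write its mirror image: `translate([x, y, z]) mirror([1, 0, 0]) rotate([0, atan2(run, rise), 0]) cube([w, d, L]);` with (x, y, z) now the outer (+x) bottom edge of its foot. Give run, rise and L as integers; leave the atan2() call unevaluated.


translate([175, 0, 600]) cube([111, 722, 54]);
translate([0, 98, 0]) rotate([0, atan2(175, 600), 0]) cube([40, 36, 625]);
translate([461, 98, 0]) mirror([1, 0, 0]) rotate([0, atan2(175, 600), 0]) cube([40, 36, 625]);
translate([0, 588, 0]) rotate([0, atan2(175, 600), 0]) cube([40, 36, 625]);
translate([461, 588, 0]) mirror([1, 0, 0]) rotate([0, atan2(175, 600), 0]) cube([40, 36, 625]);


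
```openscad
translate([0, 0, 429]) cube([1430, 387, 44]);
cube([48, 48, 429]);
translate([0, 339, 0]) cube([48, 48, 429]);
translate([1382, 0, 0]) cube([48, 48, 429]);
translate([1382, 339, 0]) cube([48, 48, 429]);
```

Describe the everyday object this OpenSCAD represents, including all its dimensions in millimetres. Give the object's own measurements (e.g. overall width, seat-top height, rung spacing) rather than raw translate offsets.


A long wooden bench with a 1430 mm (x) × 387 mm (y) seat, 44 mm thick, its top surface 473 mm above the floor. Four 48 mm square legs at the seat corners, flush with the edges, run from z = 0 to the seat underside.


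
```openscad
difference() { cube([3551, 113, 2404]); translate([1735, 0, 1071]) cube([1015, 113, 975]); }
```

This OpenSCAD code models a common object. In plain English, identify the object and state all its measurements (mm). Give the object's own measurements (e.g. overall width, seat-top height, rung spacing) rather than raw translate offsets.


A wall 3551 mm long (x), 113 mm thick (y), 2404 mm tall, with a rectangular window opening cut through it. The opening is 1015 mm wide and 975 mm tall; its sill is at z = 1071 mm and its near (−x) edge is 1735 mm from the wall's −x end. The opening passes through the full wall thickness.


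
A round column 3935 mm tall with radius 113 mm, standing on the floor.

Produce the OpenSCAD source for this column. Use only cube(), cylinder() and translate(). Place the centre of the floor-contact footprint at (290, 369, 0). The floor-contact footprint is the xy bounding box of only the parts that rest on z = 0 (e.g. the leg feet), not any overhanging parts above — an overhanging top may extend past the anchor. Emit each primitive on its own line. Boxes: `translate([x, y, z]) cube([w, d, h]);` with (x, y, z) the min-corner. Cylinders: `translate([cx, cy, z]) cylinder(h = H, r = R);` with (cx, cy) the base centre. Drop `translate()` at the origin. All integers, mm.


translate([290, 369, 0]) cylinder(h = 3935, r = 113);


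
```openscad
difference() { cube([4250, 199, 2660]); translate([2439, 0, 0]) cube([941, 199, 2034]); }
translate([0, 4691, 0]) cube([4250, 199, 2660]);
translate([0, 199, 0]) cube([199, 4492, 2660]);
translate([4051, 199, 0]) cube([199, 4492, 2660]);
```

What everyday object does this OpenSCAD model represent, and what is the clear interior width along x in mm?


A single room. The interior width is 3852 mm.

Four walls enclosing a rectangle with a door in the front wall — a room. Outside width 4250 minus two 199 mm walls gives 3852 mm.


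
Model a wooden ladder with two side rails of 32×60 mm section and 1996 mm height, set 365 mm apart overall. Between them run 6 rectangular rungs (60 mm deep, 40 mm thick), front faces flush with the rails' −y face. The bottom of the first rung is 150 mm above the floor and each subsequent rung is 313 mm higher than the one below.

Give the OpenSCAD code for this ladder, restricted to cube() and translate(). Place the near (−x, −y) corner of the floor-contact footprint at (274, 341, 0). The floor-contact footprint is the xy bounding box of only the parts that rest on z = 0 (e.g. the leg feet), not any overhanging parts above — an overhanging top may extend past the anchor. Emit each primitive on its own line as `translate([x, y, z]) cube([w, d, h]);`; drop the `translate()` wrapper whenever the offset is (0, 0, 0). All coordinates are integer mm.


// rung span = 365 - 2*32 = 301
// rung[k] z = 150 + k*313
translate([274, 341, 0]) cube([32, 60, 1996]);
translate([607, 341, 0]) cube([32, 60, 1996]);
translate([306, 341, 150]) cube([301, 60, 40]);
translate([306, 341, 463]) cube([301, 60, 40]);
translate([306, 341, 776]) cube([301, 60, 40]);
translate([306, 341, 1089]) cube([301, 60, 40]);
translate([306, 341, 1402]) cube([301, 60, 40]);
translate([306, 341, 1715]) cube([301, 60, 40]);


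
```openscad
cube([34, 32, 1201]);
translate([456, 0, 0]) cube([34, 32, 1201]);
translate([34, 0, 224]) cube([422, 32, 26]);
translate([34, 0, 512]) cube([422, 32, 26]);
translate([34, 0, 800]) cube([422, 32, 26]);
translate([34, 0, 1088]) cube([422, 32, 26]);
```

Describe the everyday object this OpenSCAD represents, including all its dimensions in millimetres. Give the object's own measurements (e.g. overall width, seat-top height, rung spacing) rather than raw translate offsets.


A straight ladder. Two 34×32 mm vertical rails, 1201 mm tall, stand 490 mm apart (outside-to-outside) with their front faces coplanar on the −y side. 4 rungs, each 32 mm deep and 26 mm tall, span between the inner faces of the rails, front faces flush with the rails. The lowest rung's underside is at z = 224 mm and rungs are spaced 288 mm apart (underside to underside).


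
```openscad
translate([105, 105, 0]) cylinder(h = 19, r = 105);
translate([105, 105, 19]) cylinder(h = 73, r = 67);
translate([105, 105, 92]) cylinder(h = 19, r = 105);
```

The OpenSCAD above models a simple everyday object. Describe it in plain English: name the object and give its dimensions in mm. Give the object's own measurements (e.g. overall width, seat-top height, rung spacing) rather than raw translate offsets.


A spool: two coaxial disc flanges of radius 105 mm and thickness 19 mm, joined by a core cylinder of radius 67 mm and height 73 mm. The lower flange rests on z = 0 and the three cylinders share a vertical axis.


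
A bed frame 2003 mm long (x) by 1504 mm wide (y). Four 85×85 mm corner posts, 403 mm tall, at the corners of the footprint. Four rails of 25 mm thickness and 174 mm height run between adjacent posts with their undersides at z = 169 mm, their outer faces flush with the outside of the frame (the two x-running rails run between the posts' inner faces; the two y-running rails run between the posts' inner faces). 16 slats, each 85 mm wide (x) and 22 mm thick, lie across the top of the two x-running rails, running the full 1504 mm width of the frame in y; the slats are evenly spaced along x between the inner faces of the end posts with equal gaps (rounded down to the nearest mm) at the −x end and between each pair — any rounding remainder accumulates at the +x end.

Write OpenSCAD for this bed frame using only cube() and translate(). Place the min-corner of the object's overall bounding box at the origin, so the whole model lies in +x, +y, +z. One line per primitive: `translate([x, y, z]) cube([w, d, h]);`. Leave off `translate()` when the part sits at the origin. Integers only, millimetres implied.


cube([85, 85, 403]);
translate([0, 1419, 0]) cube([85, 85, 403]);
translate([1918, 0, 0]) cube([85, 85, 403]);
translate([1918, 1419, 0]) cube([85, 85, 403]);
translate([85, 0, 169]) cube([1833, 25, 174]);
translate([85, 1479, 169]) cube([1833, 25, 174]);
translate([0, 85, 169]) cube([25, 1334, 174]);
translate([1978, 85, 169]) cube([25, 1334, 174]);
translate([112, 0, 343]) cube([85, 1504, 22]);
translate([224, 0, 343]) cube([85, 1504, 22]);
translate([336, 0, 343]) cube([85, 1504, 22]);
translate([448, 0, 343]) cube([85, 1504, 22]);
translate([560, 0, 343]) cube([85, 1504, 22]);
translate([672, 0, 343]) cube([85, 1504, 22]);
translate([784, 0, 343]) cube([85, 1504, 22]);
translate([896, 0, 343]) cube([85, 1504, 22]);
translate([1008, 0, 343]) cube([85, 1504, 22]);
translate([1120, 0, 343]) cube([85, 1504, 22]);
translate([1232, 0, 343]) cube([85, 1504, 22]);
translate([1344, 0, 343]) cube([85, 1504, 22]);
translate([1456, 0, 343]) cube([85, 1504, 22]);
translate([1568, 0, 343]) cube([85, 1504, 22]);
translate([1680, 0, 343]) cube([85, 1504, 22]);
translate([1792, 0, 343]) cube([85, 1504, 22]);


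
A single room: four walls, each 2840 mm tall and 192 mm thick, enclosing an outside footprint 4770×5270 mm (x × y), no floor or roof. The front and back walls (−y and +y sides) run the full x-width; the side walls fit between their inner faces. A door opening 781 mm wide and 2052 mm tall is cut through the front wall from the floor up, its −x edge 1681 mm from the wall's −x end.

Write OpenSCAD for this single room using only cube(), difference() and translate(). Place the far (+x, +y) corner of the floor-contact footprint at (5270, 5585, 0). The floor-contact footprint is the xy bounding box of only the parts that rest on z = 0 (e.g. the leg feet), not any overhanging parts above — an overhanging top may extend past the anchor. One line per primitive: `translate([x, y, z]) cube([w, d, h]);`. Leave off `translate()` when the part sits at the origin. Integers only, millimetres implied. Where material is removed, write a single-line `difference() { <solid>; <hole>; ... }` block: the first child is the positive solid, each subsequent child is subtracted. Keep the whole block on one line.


difference() { translate([500, 315, 0]) cube([4770, 192, 2840]); translate([2181, 315, 0]) cube([781, 192, 2052]); }
translate([500, 5393, 0]) cube([4770, 192, 2840]);
translate([500, 507, 0]) cube([192, 4886, 2840]);
translate([5078, 507, 0]) cube([192, 4886, 2840]);


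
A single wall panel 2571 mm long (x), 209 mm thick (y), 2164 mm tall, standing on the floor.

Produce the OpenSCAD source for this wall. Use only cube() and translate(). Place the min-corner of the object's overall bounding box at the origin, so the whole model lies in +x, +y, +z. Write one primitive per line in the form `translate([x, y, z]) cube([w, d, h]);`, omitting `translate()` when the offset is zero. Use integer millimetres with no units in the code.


cube([2571, 209, 2164]);


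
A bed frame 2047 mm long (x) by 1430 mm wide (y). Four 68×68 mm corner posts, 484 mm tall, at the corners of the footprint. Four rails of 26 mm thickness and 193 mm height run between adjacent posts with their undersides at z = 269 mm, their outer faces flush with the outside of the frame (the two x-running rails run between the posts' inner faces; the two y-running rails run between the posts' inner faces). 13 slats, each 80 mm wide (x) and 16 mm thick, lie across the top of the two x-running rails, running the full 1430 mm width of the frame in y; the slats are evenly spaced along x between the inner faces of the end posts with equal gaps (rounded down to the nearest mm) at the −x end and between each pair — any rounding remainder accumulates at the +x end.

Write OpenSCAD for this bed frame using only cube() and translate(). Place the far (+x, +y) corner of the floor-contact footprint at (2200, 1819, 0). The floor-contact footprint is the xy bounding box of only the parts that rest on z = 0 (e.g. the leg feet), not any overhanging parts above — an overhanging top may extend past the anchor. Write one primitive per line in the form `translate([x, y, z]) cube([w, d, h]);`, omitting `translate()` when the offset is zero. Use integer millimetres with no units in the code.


translate([153, 389, 0]) cube([68, 68, 484]);
translate([153, 1751, 0]) cube([68, 68, 484]);
translate([2132, 389, 0]) cube([68, 68, 484]);
translate([2132, 1751, 0]) cube([68, 68, 484]);
translate([221, 389, 269]) cube([1911, 26, 193]);
translate([221, 1793, 269]) cube([1911, 26, 193]);
translate([153, 457, 269]) cube([26, 1294, 193]);
translate([2174, 457, 269]) cube([26, 1294, 193]);
translate([283, 389, 462]) cube([80, 1430, 16]);
translate([425, 389, 462]) cube([80, 1430, 16]);
translate([567, 389, 462]) cube([80, 1430, 16]);
translate([709, 389, 462]) cube([80, 1430, 16]);
translate([851, 389, 462]) cube([80, 1430, 16]);
translate([993, 389, 462]) cube([80, 1430, 16]);
translate([1135, 389, 462]) cube([80, 1430, 16]);
translate([1277, 389, 462]) cube([80, 1430, 16]);
translate([1419, 389, 462]) cube([80, 1430, 16]);
translate([1561, 389, 462]) cube([80, 1430, 16]);
translate([1703, 389, 462]) cube([80, 1430, 16]);
translate([1845, 389, 462]) cube([80, 1430, 16]);
translate([1987, 389, 462]) cube([80, 1430, 16]);


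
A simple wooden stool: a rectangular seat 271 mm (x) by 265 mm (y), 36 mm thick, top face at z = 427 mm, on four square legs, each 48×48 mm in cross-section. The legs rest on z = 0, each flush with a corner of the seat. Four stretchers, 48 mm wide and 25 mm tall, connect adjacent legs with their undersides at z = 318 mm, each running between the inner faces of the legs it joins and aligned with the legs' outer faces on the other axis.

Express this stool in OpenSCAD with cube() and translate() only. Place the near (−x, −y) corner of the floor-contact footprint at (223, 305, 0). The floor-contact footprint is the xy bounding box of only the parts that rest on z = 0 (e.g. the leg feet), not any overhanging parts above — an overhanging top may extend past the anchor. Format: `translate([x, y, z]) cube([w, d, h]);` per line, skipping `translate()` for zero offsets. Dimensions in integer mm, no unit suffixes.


translate([223, 305, 391]) cube([271, 265, 36]);
translate([223, 305, 0]) cube([48, 48, 391]);
translate([446, 305, 0]) cube([48, 48, 391]);
translate([223, 522, 0]) cube([48, 48, 391]);
translate([446, 522, 0]) cube([48, 48, 391]);
translate([271, 305, 318]) cube([175, 48, 25]);
translate([271, 522, 318]) cube([175, 48, 25]);
translate([223, 353, 318]) cube([48, 169, 25]);
translate([446, 353, 318]) cube([48, 169, 25]);


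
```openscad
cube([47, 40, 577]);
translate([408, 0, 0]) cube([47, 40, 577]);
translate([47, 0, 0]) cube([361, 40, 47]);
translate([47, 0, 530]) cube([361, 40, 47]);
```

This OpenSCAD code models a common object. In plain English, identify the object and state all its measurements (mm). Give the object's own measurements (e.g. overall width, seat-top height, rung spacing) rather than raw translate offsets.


A rectangular picture frame lying in the x–z plane (depth along y). The opening is 361 mm wide (x) by 483 mm tall (z), surrounded by a border 47 mm wide on all four sides. The frame is 40 mm deep and is made of two full-height vertical stiles with two horizontal rails fitted between them.


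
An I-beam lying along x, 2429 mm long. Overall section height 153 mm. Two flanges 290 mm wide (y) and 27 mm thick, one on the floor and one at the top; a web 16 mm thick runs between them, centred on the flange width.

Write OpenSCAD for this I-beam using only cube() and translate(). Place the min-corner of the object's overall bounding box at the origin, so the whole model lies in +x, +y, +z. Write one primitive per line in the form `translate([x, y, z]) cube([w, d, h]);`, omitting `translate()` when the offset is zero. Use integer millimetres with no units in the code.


cube([2429, 290, 27]);
translate([0, 137, 27]) cube([2429, 16, 99]);
translate([0, 0, 126]) cube([2429, 290, 27]);


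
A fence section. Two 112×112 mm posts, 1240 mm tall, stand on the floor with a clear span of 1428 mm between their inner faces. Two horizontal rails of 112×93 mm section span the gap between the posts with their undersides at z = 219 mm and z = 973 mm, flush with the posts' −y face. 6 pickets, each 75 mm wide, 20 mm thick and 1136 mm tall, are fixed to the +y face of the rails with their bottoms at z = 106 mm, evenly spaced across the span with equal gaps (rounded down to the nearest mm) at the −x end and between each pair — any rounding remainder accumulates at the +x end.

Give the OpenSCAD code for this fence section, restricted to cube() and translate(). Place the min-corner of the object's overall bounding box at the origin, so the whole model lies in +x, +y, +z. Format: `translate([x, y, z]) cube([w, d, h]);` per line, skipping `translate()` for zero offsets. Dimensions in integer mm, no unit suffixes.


cube([112, 112, 1240]);
translate([1540, 0, 0]) cube([112, 112, 1240]);
translate([112, 0, 219]) cube([1428, 112, 93]);
translate([112, 0, 973]) cube([1428, 112, 93]);
translate([251, 112, 106]) cube([75, 20, 1136]);
translate([465, 112, 106]) cube([75, 20, 1136]);
translate([679, 112, 106]) cube([75, 20, 1136]);
translate([893, 112, 106]) cube([75, 20, 1136]);
translate([1107, 112, 106]) cube([75, 20, 1136]);
translate([1321, 112, 106]) cube([75, 20, 1136]);


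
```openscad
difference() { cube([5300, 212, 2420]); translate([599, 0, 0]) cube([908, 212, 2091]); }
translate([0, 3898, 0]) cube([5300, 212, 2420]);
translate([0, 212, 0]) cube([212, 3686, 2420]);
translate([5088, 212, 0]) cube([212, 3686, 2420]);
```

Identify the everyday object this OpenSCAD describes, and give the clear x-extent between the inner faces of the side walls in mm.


A single room. The interior width is 4876 mm.

Four walls enclosing a rectangle with a door in the front wall — a room. Outside width 5300 minus two 212 mm walls gives 4876 mm.


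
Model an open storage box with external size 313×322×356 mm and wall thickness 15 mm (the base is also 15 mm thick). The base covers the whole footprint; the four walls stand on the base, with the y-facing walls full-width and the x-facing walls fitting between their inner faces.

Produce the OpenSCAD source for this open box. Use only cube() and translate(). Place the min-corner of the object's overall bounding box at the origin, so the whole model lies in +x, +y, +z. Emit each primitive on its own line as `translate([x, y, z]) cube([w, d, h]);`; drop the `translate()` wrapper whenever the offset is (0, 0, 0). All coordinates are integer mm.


cube([313, 322, 15]);
translate([0, 0, 15]) cube([313, 15, 341]);
translate([0, 307, 15]) cube([313, 15, 341]);
translate([0, 15, 15]) cube([15, 292, 341]);
translate([298, 15, 15]) cube([15, 292, 341]);


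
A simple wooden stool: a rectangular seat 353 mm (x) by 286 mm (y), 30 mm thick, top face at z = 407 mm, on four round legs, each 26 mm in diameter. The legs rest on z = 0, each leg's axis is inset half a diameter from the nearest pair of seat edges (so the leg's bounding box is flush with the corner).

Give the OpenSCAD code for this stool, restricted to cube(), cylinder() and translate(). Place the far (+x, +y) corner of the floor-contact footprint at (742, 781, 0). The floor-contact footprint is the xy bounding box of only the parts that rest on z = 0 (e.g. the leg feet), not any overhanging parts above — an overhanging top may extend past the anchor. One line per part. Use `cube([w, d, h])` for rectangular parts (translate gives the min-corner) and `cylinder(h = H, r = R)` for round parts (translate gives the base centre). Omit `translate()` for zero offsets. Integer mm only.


translate([389, 495, 377]) cube([353, 286, 30]);
translate([402, 508, 0]) cylinder(h = 377, r = 13);
translate([729, 508, 0]) cylinder(h = 377, r = 13);
translate([402, 768, 0]) cylinder(h = 377, r = 13);
translate([729, 768, 0]) cylinder(h = 377, r = 13);


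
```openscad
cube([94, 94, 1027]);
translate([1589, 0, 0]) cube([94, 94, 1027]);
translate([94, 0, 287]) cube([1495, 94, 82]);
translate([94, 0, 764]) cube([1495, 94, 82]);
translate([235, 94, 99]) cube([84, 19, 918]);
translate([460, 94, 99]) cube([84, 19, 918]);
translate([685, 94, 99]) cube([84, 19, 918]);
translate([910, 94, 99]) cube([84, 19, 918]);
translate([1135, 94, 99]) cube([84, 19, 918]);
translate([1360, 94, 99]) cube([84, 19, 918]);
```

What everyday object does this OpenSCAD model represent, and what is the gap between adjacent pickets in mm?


A fence section. The picket gap is 141 mm.

Two posts, two rails, 6 pickets — a fence section. Span 1495 mm holds 6 pickets of 84 mm with 7 equal gaps: ⌊(1495 − 6·84) / 7⌋ = 141 mm.


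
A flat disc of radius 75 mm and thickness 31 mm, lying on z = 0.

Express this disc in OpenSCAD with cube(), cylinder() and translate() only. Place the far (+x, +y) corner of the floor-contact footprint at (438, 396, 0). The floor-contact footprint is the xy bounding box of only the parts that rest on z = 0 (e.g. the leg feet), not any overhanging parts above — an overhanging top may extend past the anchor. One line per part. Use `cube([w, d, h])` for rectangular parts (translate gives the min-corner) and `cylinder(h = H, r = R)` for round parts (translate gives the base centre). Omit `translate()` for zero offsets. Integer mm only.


translate([363, 321, 0]) cylinder(h = 31, r = 75);


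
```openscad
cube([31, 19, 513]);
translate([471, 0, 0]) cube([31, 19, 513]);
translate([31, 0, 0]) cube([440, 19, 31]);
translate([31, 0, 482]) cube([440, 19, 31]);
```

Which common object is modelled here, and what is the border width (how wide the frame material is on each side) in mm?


A picture frame. The border width is 31 mm.

Four thin pieces enclosing a rectangular opening — a picture frame. The two full-height stiles are 513 mm tall; the top rail sits at z = 482 and is 31 mm tall, so the border above the opening is 513 − 482 = 31 mm, matching the stile x-width.


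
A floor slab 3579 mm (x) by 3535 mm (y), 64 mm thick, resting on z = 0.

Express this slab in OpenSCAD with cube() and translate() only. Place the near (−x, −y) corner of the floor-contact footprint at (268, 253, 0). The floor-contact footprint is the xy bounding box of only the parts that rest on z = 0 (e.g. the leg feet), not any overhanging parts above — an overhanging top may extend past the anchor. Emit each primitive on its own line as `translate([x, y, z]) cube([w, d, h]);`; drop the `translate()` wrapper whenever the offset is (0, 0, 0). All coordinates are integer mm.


translate([268, 253, 0]) cube([3579, 3535, 64]);


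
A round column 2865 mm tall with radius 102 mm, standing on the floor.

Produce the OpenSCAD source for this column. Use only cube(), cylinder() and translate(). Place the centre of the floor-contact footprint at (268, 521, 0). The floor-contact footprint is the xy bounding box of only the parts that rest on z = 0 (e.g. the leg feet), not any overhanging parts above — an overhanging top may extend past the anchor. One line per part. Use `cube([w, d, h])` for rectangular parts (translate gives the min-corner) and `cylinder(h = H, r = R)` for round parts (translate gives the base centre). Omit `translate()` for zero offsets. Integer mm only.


translate([268, 521, 0]) cylinder(h = 2865, r = 102);


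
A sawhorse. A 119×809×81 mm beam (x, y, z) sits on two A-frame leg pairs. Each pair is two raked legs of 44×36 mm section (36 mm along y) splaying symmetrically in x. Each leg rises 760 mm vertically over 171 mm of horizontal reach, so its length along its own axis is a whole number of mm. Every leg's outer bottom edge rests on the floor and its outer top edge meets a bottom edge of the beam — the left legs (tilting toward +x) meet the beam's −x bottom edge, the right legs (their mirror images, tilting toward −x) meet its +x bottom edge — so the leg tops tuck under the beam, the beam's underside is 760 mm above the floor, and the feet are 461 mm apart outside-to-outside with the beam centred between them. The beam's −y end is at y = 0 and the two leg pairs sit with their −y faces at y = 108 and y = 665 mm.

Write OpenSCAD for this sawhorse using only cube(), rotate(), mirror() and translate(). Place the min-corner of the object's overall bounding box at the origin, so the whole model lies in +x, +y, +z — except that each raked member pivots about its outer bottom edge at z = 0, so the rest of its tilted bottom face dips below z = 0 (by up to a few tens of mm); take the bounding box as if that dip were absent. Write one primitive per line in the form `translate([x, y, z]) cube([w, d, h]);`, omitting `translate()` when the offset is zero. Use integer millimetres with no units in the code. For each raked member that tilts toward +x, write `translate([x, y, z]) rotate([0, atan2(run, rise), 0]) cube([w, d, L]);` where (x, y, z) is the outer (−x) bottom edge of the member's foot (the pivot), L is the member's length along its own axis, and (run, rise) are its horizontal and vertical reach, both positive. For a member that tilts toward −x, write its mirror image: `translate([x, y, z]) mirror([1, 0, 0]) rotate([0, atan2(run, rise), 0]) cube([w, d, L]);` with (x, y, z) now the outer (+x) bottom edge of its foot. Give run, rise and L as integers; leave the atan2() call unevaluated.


translate([171, 0, 760]) cube([119, 809, 81]);
translate([0, 108, 0]) rotate([0, atan2(171, 760), 0]) cube([44, 36, 779]);
translate([461, 108, 0]) mirror([1, 0, 0]) rotate([0, atan2(171, 760), 0]) cube([44, 36, 779]);
translate([0, 665, 0]) rotate([0, atan2(171, 760), 0]) cube([44, 36, 779]);
translate([461, 665, 0]) mirror([1, 0, 0]) rotate([0, atan2(171, 760), 0]) cube([44, 36, 779]);


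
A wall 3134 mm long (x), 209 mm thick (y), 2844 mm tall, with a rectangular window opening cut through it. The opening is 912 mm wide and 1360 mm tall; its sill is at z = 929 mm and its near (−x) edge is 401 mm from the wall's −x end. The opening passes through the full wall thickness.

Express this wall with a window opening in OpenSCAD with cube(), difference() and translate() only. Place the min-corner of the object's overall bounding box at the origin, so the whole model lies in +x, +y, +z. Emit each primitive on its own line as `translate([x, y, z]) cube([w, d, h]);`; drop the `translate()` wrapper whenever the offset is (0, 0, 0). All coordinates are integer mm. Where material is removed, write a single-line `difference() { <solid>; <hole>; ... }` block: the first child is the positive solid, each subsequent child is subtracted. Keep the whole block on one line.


difference() { cube([3134, 209, 2844]); translate([401, 0, 929]) cube([912, 209, 1360]); }


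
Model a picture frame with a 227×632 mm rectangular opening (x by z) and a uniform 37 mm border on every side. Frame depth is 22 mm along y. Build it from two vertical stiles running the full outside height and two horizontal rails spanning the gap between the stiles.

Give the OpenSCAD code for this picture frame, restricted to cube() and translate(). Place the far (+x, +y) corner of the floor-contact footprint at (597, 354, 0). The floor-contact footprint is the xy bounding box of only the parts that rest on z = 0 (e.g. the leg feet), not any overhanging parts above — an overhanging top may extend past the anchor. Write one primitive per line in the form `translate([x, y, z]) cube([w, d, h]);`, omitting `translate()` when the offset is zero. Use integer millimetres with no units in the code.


translate([296, 332, 0]) cube([37, 22, 706]);
translate([560, 332, 0]) cube([37, 22, 706]);
translate([333, 332, 0]) cube([227, 22, 37]);
translate([333, 332, 669]) cube([227, 22, 37]);


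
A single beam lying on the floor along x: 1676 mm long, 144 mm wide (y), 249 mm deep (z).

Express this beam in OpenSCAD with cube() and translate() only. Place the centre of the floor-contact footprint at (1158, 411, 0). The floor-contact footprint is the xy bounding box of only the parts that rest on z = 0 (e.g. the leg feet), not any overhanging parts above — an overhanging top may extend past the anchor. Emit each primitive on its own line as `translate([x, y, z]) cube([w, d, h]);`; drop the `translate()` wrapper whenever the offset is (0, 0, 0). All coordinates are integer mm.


translate([320, 339, 0]) cube([1676, 144, 249]);


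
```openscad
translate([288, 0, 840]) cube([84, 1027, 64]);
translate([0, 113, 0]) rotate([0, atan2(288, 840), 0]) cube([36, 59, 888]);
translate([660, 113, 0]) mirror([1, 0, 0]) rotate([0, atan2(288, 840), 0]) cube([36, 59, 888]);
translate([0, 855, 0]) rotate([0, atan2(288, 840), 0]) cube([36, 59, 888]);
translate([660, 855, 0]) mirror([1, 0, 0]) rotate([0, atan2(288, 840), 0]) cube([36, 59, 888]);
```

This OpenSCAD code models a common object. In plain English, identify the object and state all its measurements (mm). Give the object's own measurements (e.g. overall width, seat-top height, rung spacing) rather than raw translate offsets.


A sawhorse. A 84×1027×64 mm beam (x, y, z) sits on two A-frame leg pairs. Each pair is two raked legs of 36×59 mm section (59 mm along y) splaying symmetrically in x. Each leg rises 840 mm vertically over 288 mm of horizontal reach and is 888 mm long along its own axis. Every leg's outer bottom edge rests on the floor and its outer top edge meets a bottom edge of the beam — the left legs (tilting toward +x) meet the beam's −x bottom edge, the right legs (their mirror images, tilting toward −x) meet its +x bottom edge — so the leg tops tuck under the beam, the beam's underside is 840 mm above the floor, and the feet are 660 mm apart outside-to-outside with the beam centred between them. The two leg pairs are set in 113 mm from either end of the beam.


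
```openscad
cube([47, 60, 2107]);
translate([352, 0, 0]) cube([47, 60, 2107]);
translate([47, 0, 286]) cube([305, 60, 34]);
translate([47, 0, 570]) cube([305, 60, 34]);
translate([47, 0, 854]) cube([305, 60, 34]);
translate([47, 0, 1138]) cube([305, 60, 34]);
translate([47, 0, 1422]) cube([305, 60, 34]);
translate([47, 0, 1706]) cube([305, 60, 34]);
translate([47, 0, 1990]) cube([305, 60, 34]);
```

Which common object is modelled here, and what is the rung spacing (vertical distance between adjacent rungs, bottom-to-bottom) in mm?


A ladder. The rung spacing is 284 mm.

Two tall 47×60 posts with 7 short bars between them — a ladder. Adjacent rungs sit at z = 286 and z = 570, so the spacing is 570 − 286 = 284 mm.


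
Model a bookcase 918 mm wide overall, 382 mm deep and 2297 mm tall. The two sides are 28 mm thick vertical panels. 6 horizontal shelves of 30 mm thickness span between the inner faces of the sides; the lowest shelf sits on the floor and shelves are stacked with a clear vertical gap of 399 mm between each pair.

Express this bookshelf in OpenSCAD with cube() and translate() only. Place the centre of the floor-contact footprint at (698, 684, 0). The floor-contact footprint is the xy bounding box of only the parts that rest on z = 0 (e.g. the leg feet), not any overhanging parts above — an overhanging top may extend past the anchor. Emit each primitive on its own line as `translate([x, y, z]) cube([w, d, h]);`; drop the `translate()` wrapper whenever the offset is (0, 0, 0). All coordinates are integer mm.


translate([239, 493, 0]) cube([28, 382, 2297]);
translate([1129, 493, 0]) cube([28, 382, 2297]);
translate([267, 493, 0]) cube([862, 382, 30]);
translate([267, 493, 429]) cube([862, 382, 30]);
translate([267, 493, 858]) cube([862, 382, 30]);
translate([267, 493, 1287]) cube([862, 382, 30]);
translate([267, 493, 1716]) cube([862, 382, 30]);
translate([267, 493, 2145]) cube([862, 382, 30]);


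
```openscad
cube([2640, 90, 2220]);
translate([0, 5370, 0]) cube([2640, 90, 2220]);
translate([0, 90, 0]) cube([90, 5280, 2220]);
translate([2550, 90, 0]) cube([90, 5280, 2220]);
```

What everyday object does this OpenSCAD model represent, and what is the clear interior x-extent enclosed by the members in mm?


A house (or room) frame. The interior width is 2460 mm.

Four 2220 mm walls enclosing a rectangle with no floor or roof — a room or house frame. Outside width is 2640 mm and wall thickness is 90 mm, so the interior width is 2640 − 2 × 90 = 2460 mm.


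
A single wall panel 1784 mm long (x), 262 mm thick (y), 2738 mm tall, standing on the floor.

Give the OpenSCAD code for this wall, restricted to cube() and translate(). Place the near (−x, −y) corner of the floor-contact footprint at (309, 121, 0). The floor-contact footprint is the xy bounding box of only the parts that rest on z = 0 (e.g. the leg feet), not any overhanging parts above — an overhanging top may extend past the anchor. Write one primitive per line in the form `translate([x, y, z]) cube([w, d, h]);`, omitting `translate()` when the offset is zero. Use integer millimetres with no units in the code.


translate([309, 121, 0]) cube([1784, 262, 2738]);


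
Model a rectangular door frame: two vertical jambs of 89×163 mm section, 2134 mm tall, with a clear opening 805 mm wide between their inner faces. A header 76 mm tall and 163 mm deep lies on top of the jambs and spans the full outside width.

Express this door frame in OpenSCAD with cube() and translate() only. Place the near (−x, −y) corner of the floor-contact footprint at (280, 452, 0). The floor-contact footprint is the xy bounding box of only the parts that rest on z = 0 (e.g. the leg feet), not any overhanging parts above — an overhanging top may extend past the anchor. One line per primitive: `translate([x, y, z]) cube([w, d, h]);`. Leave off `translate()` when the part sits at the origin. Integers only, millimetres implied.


translate([280, 452, 0]) cube([89, 163, 2134]);
translate([1174, 452, 0]) cube([89, 163, 2134]);
translate([280, 452, 2134]) cube([983, 163, 76]);


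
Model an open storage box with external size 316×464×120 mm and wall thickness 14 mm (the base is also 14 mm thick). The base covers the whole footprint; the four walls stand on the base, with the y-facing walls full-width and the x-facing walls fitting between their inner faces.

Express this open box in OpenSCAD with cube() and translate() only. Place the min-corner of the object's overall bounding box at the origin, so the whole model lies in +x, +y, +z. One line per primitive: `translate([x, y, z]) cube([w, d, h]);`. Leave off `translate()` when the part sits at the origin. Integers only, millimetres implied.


cube([316, 464, 14]);
translate([0, 0, 14]) cube([316, 14, 106]);
translate([0, 450, 14]) cube([316, 14, 106]);
translate([0, 14, 14]) cube([14, 436, 106]);
translate([302, 14, 14]) cube([14, 436, 106]);


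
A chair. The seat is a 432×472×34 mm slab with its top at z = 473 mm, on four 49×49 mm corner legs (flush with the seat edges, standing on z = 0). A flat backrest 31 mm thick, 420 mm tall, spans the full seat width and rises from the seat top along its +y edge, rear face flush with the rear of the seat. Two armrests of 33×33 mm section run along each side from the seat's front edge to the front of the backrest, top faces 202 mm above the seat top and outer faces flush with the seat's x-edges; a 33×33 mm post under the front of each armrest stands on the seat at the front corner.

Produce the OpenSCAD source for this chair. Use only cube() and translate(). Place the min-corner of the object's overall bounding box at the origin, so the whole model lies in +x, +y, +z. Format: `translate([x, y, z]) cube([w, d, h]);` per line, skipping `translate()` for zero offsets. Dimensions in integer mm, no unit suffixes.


translate([0, 0, 439]) cube([432, 472, 34]);
cube([49, 49, 439]);
translate([383, 0, 0]) cube([49, 49, 439]);
translate([0, 423, 0]) cube([49, 49, 439]);
translate([383, 423, 0]) cube([49, 49, 439]);
translate([0, 441, 473]) cube([432, 31, 420]);
translate([0, 0, 642]) cube([33, 441, 33]);
translate([399, 0, 642]) cube([33, 441, 33]);
translate([0, 0, 473]) cube([33, 33, 169]);
translate([399, 0, 473]) cube([33, 33, 169]);
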